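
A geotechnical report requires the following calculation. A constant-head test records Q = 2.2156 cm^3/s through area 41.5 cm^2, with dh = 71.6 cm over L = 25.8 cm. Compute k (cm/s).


Compute hydraulic gradient:
i = dh / L = 71.6 / 25.8 = 2.77519
Then apply Darcy's law:
k = Q / (A * i)
k = 2.2156 / (41.5 * 2.77519)
k = 2.2156 / 115.171
k = 0.019238 cm/s


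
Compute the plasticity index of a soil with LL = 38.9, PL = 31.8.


Using PI = LL - PL
PI = 38.9 - 31.8
PI = 7.1


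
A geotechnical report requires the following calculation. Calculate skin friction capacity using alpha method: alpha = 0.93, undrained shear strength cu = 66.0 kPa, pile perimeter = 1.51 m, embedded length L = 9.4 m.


Result: 871.23 kN

Derivation:
Using Qs = alpha * cu * perimeter * L
Qs = 0.93 * 66.0 * 1.51 * 9.4
Qs = 871.23 kN


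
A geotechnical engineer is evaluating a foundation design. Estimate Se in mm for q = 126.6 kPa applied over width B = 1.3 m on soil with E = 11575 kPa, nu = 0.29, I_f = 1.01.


Result: 13.153 mm

Derivation:
Using Se = q * B * (1 - nu^2) * I_f / E
1 - nu^2 = 1 - 0.29^2 = 0.9159
Se = 126.6 * 1.3 * 0.9159 * 1.01 / 11575
Se = 0.013153 m
Convert to mm: Se = 0.013153 * 1000 = 13.153 mm


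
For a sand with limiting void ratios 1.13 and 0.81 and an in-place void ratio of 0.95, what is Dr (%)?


Using Dr = (e_max - e) / (e_max - e_min) * 100
e_max - e = 1.13 - 0.95 = 0.18
e_max - e_min = 1.13 - 0.81 = 0.32
Dr = 0.18 / 0.32 * 100
Dr = 56.25 %


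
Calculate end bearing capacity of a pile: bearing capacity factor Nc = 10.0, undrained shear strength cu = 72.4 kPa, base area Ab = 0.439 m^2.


Using Qb = Nc * cu * Ab
Qb = 10.0 * 72.4 * 0.439
Qb = 317.84 kN


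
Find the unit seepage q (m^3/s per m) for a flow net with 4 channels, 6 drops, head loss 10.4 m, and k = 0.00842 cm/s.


Convert k to m/s for unit consistency with H:
k = 0.00842 cm/s = 0.00842 / 100 m/s = 8.42e-05 m/s
Using q = k * H * Nf / Nd
Nf / Nd = 4 / 6 = 0.6667
q = 8.42e-05 * 10.4 * 0.6667
q = 0.0005838 m^3/s per m


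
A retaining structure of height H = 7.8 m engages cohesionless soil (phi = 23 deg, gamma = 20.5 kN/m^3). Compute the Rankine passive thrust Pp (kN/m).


Compute passive earth pressure coefficient:
Kp = tan^2(45 + phi/2) = tan^2(56.5) = 2.282623
Compute passive force:
Pp = 0.5 * Kp * gamma * H^2
Pp = 0.5 * 2.282623 * 20.5 * 7.8^2
Pp = 1423.47 kN/m


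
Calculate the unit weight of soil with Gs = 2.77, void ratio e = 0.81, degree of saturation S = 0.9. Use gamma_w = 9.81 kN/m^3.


Using gamma = gamma_w * (Gs + S*e) / (1 + e)
Numerator: Gs + S*e = 2.77 + 0.9*0.81 = 3.499
Denominator: 1 + e = 1 + 0.81 = 1.81
gamma = 9.81 * 3.499 / 1.81
gamma = 18.964 kN/m^3


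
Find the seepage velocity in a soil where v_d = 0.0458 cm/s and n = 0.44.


Using v_s = v_d / n
v_s = 0.0458 / 0.44
v_s = 0.10409 cm/s


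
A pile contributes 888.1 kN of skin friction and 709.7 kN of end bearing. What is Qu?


Result: 1597.8 kN

Derivation:
Using Qu = Qf + Qb
Qu = 888.1 + 709.7
Qu = 1597.8 kN


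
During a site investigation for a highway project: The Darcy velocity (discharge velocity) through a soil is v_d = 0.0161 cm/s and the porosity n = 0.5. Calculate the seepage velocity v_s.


Using v_s = v_d / n
v_s = 0.0161 / 0.5
v_s = 0.0322 cm/s


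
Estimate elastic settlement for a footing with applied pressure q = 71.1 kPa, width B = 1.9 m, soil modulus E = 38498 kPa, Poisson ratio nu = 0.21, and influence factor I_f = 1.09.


Using Se = q * B * (1 - nu^2) * I_f / E
1 - nu^2 = 1 - 0.21^2 = 0.9559
Se = 71.1 * 1.9 * 0.9559 * 1.09 / 38498
Se = 0.003656 m
Convert to mm: Se = 0.003656 * 1000 = 3.656 mm


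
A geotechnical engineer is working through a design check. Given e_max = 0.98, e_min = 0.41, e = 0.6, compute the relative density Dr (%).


Using Dr = (e_max - e) / (e_max - e_min) * 100
e_max - e = 0.98 - 0.6 = 0.38
e_max - e_min = 0.98 - 0.41 = 0.57
Dr = 0.38 / 0.57 * 100
Dr = 66.67 %


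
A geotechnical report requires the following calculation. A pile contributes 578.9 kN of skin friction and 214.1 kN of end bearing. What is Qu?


Result: 793.0 kN

Derivation:
Using Qu = Qf + Qb
Qu = 578.9 + 214.1
Qu = 793.0 kN


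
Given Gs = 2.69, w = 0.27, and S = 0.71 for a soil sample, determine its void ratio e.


Result: 1.023

Derivation:
Using the relation e = Gs * w / S
e = 2.69 * 0.27 / 0.71
e = 1.023


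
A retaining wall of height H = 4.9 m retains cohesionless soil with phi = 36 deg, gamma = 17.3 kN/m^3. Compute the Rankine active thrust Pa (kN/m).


Compute active earth pressure coefficient:
Ka = tan^2(45 - phi/2) = tan^2(27.0) = 0.259616
Compute active force:
Pa = 0.5 * Ka * gamma * H^2
Pa = 0.5 * 0.259616 * 17.3 * 4.9^2
Pa = 53.92 kN/m


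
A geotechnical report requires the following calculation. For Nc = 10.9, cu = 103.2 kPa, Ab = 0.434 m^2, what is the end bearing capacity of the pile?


Using Qb = Nc * cu * Ab
Qb = 10.9 * 103.2 * 0.434
Qb = 488.2 kN


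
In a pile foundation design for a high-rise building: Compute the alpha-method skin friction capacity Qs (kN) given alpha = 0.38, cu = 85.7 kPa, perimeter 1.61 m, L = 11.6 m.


Using Qs = alpha * cu * perimeter * L
Qs = 0.38 * 85.7 * 1.61 * 11.6
Qs = 608.2 kN


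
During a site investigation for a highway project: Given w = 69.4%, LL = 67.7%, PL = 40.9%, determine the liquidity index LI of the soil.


First compute the plasticity index:
PI = LL - PL = 67.7 - 40.9 = 26.8
Then compute the liquidity index:
LI = (w - PL) / PI
LI = (69.4 - 40.9) / 26.8
LI = 1.063


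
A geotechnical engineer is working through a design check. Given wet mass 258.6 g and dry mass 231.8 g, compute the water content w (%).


Using w = (m_wet - m_dry) / m_dry * 100
m_wet - m_dry = 258.6 - 231.8 = 26.8 g
w = 26.8 / 231.8 * 100
w = 11.56 %


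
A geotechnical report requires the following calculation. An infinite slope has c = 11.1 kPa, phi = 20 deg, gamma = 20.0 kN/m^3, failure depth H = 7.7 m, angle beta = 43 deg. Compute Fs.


Result: 0.535

Derivation:
Using Fs = c / (gamma*H*sin(beta)*cos(beta)) + tan(phi)/tan(beta)
Cohesion contribution = 11.1 / (20.0*7.7*sin(43)*cos(43))
Cohesion contribution = 0.144508
Friction contribution = tan(20)/tan(43) = 0.39031
Fs = 0.144508 + 0.39031
Fs = 0.535


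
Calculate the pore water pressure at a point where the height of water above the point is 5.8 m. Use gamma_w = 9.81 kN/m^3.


Using u = gamma_w * h_w
u = 9.81 * 5.8
u = 56.9 kPa


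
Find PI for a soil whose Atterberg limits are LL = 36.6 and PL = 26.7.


Using PI = LL - PL
PI = 36.6 - 26.7
PI = 9.9


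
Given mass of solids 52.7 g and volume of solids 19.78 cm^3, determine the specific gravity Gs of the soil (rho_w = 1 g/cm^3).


Using Gs = m_s / (V_s * rho_w)
Since rho_w = 1 g/cm^3:
Gs = 52.7 / 19.78
Gs = 2.664


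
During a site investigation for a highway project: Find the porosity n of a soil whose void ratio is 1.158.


Result: 0.5366

Derivation:
Using the relation n = e / (1 + e)
n = 1.158 / (1 + 1.158)
n = 1.158 / 2.158
n = 0.5366


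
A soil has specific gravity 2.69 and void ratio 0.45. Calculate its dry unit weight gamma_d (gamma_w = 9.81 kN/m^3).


Using gamma_d = Gs * gamma_w / (1 + e)
gamma_d = 2.69 * 9.81 / (1 + 0.45)
gamma_d = 2.69 * 9.81 / 1.45
gamma_d = 18.199 kN/m^3


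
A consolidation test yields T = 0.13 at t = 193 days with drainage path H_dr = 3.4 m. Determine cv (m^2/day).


Result: 0.00779 m^2/day

Derivation:
Using cv = T * H_dr^2 / t
H_dr^2 = 3.4^2 = 11.56
cv = 0.13 * 11.56 / 193
cv = 0.00779 m^2/day


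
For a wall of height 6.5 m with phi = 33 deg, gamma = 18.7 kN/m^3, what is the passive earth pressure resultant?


Compute passive earth pressure coefficient:
Kp = tan^2(45 + phi/2) = tan^2(61.5) = 3.39212
Compute passive force:
Pp = 0.5 * Kp * gamma * H^2
Pp = 0.5 * 3.39212 * 18.7 * 6.5^2
Pp = 1340.01 kN/m


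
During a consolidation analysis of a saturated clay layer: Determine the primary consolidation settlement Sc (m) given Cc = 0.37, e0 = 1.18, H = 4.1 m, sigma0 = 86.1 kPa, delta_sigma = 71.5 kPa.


Using Sc = Cc * H / (1 + e0) * log10((sigma0 + delta_sigma) / sigma0)
Stress ratio = (86.1 + 71.5) / 86.1 = 1.83043
log10(1.83043) = 0.262553
Cc * H / (1 + e0) = 0.37 * 4.1 / (1 + 1.18) = 0.695872
Sc = 0.695872 * 0.262553
Sc = 0.1827 m


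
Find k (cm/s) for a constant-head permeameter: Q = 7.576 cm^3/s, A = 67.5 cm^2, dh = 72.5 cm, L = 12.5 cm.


Compute hydraulic gradient:
i = dh / L = 72.5 / 12.5 = 5.8
Then apply Darcy's law:
k = Q / (A * i)
k = 7.576 / (67.5 * 5.8)
k = 7.576 / 391.5
k = 0.019351 cm/s


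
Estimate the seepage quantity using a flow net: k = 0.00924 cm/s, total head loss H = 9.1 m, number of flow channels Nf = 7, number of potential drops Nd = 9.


Convert k to m/s for unit consistency with H:
k = 0.00924 cm/s = 0.00924 / 100 m/s = 9.24e-05 m/s
Using q = k * H * Nf / Nd
Nf / Nd = 7 / 9 = 0.7778
q = 9.24e-05 * 9.1 * 0.7778
q = 0.000654 m^3/s per m


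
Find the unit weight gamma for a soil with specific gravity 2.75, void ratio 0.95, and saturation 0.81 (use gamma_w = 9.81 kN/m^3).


Result: 17.706 kN/m^3

Derivation:
Using gamma = gamma_w * (Gs + S*e) / (1 + e)
Numerator: Gs + S*e = 2.75 + 0.81*0.95 = 3.5195
Denominator: 1 + e = 1 + 0.95 = 1.95
gamma = 9.81 * 3.5195 / 1.95
gamma = 17.706 kN/m^3


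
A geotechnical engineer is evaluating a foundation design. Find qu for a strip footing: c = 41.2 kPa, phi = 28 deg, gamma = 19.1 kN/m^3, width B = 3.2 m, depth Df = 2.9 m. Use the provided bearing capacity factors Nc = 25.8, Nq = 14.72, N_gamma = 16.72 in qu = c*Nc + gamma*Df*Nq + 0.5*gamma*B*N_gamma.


Compute qu = c*Nc + gamma*Df*Nq + 0.5*gamma*B*N_gamma
Term 1: 41.2 * 25.8 = 1062.96
Term 2: 19.1 * 2.9 * 14.72 = 815.3408
Term 3: 0.5 * 19.1 * 3.2 * 16.72 = 510.9632
qu = 1062.96 + 815.3408 + 510.9632
qu = 2389.26 kPa


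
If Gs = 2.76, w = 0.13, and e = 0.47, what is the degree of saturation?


Using S = Gs * w / e
S = 2.76 * 0.13 / 0.47
S = 0.7634


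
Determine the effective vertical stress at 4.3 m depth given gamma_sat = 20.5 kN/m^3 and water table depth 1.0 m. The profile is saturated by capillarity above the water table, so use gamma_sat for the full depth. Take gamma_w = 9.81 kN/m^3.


Total stress = gamma_sat * depth
sigma = 20.5 * 4.3 = 88.15 kPa
Pore water pressure u = gamma_w * (depth - d_wt)
u = 9.81 * (4.3 - 1.0) = 32.373 kPa
Effective stress = sigma - u
sigma' = 88.15 - 32.373 = 55.78 kPa


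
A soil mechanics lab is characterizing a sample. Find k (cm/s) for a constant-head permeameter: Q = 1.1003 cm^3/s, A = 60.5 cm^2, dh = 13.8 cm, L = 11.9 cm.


Result: 0.015683 cm/s

Derivation:
Compute hydraulic gradient:
i = dh / L = 13.8 / 11.9 = 1.15966
Then apply Darcy's law:
k = Q / (A * i)
k = 1.1003 / (60.5 * 1.15966)
k = 1.1003 / 70.1597
k = 0.015683 cm/s


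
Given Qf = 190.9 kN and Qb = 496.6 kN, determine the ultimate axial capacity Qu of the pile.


Using Qu = Qf + Qb
Qu = 190.9 + 496.6
Qu = 687.5 kN


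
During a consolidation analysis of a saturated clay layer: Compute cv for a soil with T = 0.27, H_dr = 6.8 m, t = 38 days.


Using cv = T * H_dr^2 / t
H_dr^2 = 6.8^2 = 46.24
cv = 0.27 * 46.24 / 38
cv = 0.32855 m^2/day


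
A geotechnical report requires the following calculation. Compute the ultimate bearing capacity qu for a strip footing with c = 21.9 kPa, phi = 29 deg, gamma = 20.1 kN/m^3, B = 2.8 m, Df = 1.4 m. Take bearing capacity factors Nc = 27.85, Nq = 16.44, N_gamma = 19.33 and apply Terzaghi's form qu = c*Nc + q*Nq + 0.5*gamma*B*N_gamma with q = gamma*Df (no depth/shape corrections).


Compute qu = c*Nc + gamma*Df*Nq + 0.5*gamma*B*N_gamma
Term 1: 21.9 * 27.85 = 609.915
Term 2: 20.1 * 1.4 * 16.44 = 462.6216
Term 3: 0.5 * 20.1 * 2.8 * 19.33 = 543.9462
qu = 609.915 + 462.6216 + 543.9462
qu = 1616.48 kPa


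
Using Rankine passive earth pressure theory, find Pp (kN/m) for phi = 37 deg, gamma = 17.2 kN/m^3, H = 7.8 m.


Result: 2104.82 kN/m

Derivation:
Compute passive earth pressure coefficient:
Kp = tan^2(45 + phi/2) = tan^2(63.5) = 4.022791
Compute passive force:
Pp = 0.5 * Kp * gamma * H^2
Pp = 0.5 * 4.022791 * 17.2 * 7.8^2
Pp = 2104.82 kN/m


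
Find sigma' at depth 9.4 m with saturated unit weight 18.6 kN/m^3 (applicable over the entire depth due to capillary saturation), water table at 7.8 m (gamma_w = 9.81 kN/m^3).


Total stress = gamma_sat * depth
sigma = 18.6 * 9.4 = 174.84 kPa
Pore water pressure u = gamma_w * (depth - d_wt)
u = 9.81 * (9.4 - 7.8) = 15.696 kPa
Effective stress = sigma - u
sigma' = 174.84 - 15.696 = 159.14 kPa


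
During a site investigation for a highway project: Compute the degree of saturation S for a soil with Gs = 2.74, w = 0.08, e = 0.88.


Using S = Gs * w / e
S = 2.74 * 0.08 / 0.88
S = 0.2491


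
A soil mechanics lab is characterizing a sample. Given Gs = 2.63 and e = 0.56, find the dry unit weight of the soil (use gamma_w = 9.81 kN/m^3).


Result: 16.539 kN/m^3

Derivation:
Using gamma_d = Gs * gamma_w / (1 + e)
gamma_d = 2.63 * 9.81 / (1 + 0.56)
gamma_d = 2.63 * 9.81 / 1.56
gamma_d = 16.539 kN/m^3


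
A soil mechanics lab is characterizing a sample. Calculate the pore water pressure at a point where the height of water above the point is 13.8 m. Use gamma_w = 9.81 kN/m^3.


Using u = gamma_w * h_w
u = 9.81 * 13.8
u = 135.38 kPa


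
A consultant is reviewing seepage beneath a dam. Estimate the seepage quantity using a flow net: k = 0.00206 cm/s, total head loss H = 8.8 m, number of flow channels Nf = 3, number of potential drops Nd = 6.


Convert k to m/s for unit consistency with H:
k = 0.00206 cm/s = 0.00206 / 100 m/s = 2.06e-05 m/s
Using q = k * H * Nf / Nd
Nf / Nd = 3 / 6 = 0.5
q = 2.06e-05 * 8.8 * 0.5
q = 9.064e-05 m^3/s per m


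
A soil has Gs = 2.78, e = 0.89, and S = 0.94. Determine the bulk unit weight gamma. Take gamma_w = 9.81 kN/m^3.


Using gamma = gamma_w * (Gs + S*e) / (1 + e)
Numerator: Gs + S*e = 2.78 + 0.94*0.89 = 3.6166
Denominator: 1 + e = 1 + 0.89 = 1.89
gamma = 9.81 * 3.6166 / 1.89
gamma = 18.772 kN/m^3


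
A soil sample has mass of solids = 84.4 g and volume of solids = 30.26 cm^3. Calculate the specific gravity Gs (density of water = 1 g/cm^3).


Using Gs = m_s / (V_s * rho_w)
Since rho_w = 1 g/cm^3:
Gs = 84.4 / 30.26
Gs = 2.789


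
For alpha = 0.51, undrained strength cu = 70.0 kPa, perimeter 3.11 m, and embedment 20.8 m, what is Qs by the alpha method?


Using Qs = alpha * cu * perimeter * L
Qs = 0.51 * 70.0 * 3.11 * 20.8
Qs = 2309.36 kN


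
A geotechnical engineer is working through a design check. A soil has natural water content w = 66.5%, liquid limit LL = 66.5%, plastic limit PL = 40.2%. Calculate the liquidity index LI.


First compute the plasticity index:
PI = LL - PL = 66.5 - 40.2 = 26.3
Then compute the liquidity index:
LI = (w - PL) / PI
LI = (66.5 - 40.2) / 26.3
LI = 1.0


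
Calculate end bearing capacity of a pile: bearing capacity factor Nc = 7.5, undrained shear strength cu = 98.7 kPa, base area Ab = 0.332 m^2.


Using Qb = Nc * cu * Ab
Qb = 7.5 * 98.7 * 0.332
Qb = 245.76 kN


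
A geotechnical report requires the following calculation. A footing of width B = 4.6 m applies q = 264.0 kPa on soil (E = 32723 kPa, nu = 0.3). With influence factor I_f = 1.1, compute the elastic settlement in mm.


Using Se = q * B * (1 - nu^2) * I_f / E
1 - nu^2 = 1 - 0.3^2 = 0.91
Se = 264.0 * 4.6 * 0.91 * 1.1 / 32723
Se = 0.037149 m
Convert to mm: Se = 0.037149 * 1000 = 37.149 mm


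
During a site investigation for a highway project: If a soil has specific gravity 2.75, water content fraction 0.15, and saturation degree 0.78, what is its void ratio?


Result: 0.5288

Derivation:
Using the relation e = Gs * w / S
e = 2.75 * 0.15 / 0.78
e = 0.5288


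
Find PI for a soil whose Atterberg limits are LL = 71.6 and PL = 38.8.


Using PI = LL - PL
PI = 71.6 - 38.8
PI = 32.8


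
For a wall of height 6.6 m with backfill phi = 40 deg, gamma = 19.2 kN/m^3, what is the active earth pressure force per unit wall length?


Compute active earth pressure coefficient:
Ka = tan^2(45 - phi/2) = tan^2(25.0) = 0.217443
Compute active force:
Pa = 0.5 * Ka * gamma * H^2
Pa = 0.5 * 0.217443 * 19.2 * 6.6^2
Pa = 90.93 kN/m


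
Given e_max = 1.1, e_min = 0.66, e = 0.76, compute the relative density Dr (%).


Using Dr = (e_max - e) / (e_max - e_min) * 100
e_max - e = 1.1 - 0.76 = 0.34
e_max - e_min = 1.1 - 0.66 = 0.44
Dr = 0.34 / 0.44 * 100
Dr = 77.27 %


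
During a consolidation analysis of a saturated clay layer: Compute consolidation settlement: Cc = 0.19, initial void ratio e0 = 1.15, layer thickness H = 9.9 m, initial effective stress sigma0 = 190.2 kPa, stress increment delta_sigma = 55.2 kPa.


Result: 0.0968 m

Derivation:
Using Sc = Cc * H / (1 + e0) * log10((sigma0 + delta_sigma) / sigma0)
Stress ratio = (190.2 + 55.2) / 190.2 = 1.29022
log10(1.29022) = 0.110664
Cc * H / (1 + e0) = 0.19 * 9.9 / (1 + 1.15) = 0.874884
Sc = 0.874884 * 0.110664
Sc = 0.0968 m


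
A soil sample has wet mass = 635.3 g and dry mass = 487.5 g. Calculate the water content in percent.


Using w = (m_wet - m_dry) / m_dry * 100
m_wet - m_dry = 635.3 - 487.5 = 147.8 g
w = 147.8 / 487.5 * 100
w = 30.32 %


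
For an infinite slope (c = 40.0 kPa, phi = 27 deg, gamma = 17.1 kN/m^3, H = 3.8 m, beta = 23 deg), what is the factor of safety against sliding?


Using Fs = c / (gamma*H*sin(beta)*cos(beta)) + tan(phi)/tan(beta)
Cohesion contribution = 40.0 / (17.1*3.8*sin(23)*cos(23))
Cohesion contribution = 1.7115
Friction contribution = tan(27)/tan(23) = 1.20037
Fs = 1.7115 + 1.20037
Fs = 2.912


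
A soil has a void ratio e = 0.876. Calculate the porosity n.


Result: 0.467

Derivation:
Using the relation n = e / (1 + e)
n = 0.876 / (1 + 0.876)
n = 0.876 / 1.876
n = 0.467


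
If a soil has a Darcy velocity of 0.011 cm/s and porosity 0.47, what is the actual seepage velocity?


Result: 0.0234 cm/s

Derivation:
Using v_s = v_d / n
v_s = 0.011 / 0.47
v_s = 0.0234 cm/s


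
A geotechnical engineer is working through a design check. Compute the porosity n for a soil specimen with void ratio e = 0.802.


Result: 0.4451

Derivation:
Using the relation n = e / (1 + e)
n = 0.802 / (1 + 0.802)
n = 0.802 / 1.802
n = 0.4451


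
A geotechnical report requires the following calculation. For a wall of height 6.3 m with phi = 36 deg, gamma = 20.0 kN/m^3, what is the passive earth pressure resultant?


Compute passive earth pressure coefficient:
Kp = tan^2(45 + phi/2) = tan^2(63.0) = 3.85184
Compute passive force:
Pp = 0.5 * Kp * gamma * H^2
Pp = 0.5 * 3.85184 * 20.0 * 6.3^2
Pp = 1528.8 kN/m


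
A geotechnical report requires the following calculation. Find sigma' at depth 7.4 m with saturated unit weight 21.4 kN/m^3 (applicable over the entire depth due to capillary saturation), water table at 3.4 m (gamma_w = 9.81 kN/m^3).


Result: 119.12 kPa

Derivation:
Total stress = gamma_sat * depth
sigma = 21.4 * 7.4 = 158.36 kPa
Pore water pressure u = gamma_w * (depth - d_wt)
u = 9.81 * (7.4 - 3.4) = 39.24 kPa
Effective stress = sigma - u
sigma' = 158.36 - 39.24 = 119.12 kPa


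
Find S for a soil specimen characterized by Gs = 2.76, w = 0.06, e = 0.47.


Using S = Gs * w / e
S = 2.76 * 0.06 / 0.47
S = 0.3523


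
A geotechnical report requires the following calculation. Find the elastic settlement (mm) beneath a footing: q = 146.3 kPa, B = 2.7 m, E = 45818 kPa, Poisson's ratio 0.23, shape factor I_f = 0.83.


Using Se = q * B * (1 - nu^2) * I_f / E
1 - nu^2 = 1 - 0.23^2 = 0.9471
Se = 146.3 * 2.7 * 0.9471 * 0.83 / 45818
Se = 0.006777 m
Convert to mm: Se = 0.006777 * 1000 = 6.777 mm


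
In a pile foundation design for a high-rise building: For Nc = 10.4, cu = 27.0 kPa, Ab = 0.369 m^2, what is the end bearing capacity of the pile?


Result: 103.62 kN

Derivation:
Using Qb = Nc * cu * Ab
Qb = 10.4 * 27.0 * 0.369
Qb = 103.62 kN


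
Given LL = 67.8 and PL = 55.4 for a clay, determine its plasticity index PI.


Using PI = LL - PL
PI = 67.8 - 55.4
PI = 12.4


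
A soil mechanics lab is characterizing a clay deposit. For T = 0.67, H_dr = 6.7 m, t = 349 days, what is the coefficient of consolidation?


Using cv = T * H_dr^2 / t
H_dr^2 = 6.7^2 = 44.89
cv = 0.67 * 44.89 / 349
cv = 0.08618 m^2/day


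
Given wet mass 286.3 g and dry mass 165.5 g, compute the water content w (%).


Using w = (m_wet - m_dry) / m_dry * 100
m_wet - m_dry = 286.3 - 165.5 = 120.8 g
w = 120.8 / 165.5 * 100
w = 72.99 %


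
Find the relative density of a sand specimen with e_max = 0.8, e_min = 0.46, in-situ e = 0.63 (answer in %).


Result: 50.0 %

Derivation:
Using Dr = (e_max - e) / (e_max - e_min) * 100
e_max - e = 0.8 - 0.63 = 0.17
e_max - e_min = 0.8 - 0.46 = 0.34
Dr = 0.17 / 0.34 * 100
Dr = 50.0 %


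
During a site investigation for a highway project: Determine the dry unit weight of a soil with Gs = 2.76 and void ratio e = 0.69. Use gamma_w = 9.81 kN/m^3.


Using gamma_d = Gs * gamma_w / (1 + e)
gamma_d = 2.76 * 9.81 / (1 + 0.69)
gamma_d = 2.76 * 9.81 / 1.69
gamma_d = 16.021 kN/m^3


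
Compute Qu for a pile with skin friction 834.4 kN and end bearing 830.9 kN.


Using Qu = Qf + Qb
Qu = 834.4 + 830.9
Qu = 1665.3 kN


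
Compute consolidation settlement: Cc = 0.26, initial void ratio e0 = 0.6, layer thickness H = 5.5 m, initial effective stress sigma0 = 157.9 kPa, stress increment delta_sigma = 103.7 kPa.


Result: 0.196 m

Derivation:
Using Sc = Cc * H / (1 + e0) * log10((sigma0 + delta_sigma) / sigma0)
Stress ratio = (157.9 + 103.7) / 157.9 = 1.65674
log10(1.65674) = 0.219256
Cc * H / (1 + e0) = 0.26 * 5.5 / (1 + 0.6) = 0.89375
Sc = 0.89375 * 0.219256
Sc = 0.196 m


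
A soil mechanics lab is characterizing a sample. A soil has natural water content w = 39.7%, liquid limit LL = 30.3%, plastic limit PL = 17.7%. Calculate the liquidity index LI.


Result: 1.746

Derivation:
First compute the plasticity index:
PI = LL - PL = 30.3 - 17.7 = 12.6
Then compute the liquidity index:
LI = (w - PL) / PI
LI = (39.7 - 17.7) / 12.6
LI = 1.746


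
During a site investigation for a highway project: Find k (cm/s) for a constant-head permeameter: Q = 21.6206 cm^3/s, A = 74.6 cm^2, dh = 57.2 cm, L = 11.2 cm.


Compute hydraulic gradient:
i = dh / L = 57.2 / 11.2 = 5.10714
Then apply Darcy's law:
k = Q / (A * i)
k = 21.6206 / (74.6 * 5.10714)
k = 21.6206 / 380.993
k = 0.056748 cm/s


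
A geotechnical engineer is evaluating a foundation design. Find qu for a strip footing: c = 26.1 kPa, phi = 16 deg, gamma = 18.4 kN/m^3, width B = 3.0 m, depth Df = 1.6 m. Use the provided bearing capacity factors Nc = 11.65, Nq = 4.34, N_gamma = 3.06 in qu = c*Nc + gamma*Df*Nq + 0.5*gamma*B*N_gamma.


Result: 516.29 kPa

Derivation:
Compute qu = c*Nc + gamma*Df*Nq + 0.5*gamma*B*N_gamma
Term 1: 26.1 * 11.65 = 304.065
Term 2: 18.4 * 1.6 * 4.34 = 127.7696
Term 3: 0.5 * 18.4 * 3.0 * 3.06 = 84.456
qu = 304.065 + 127.7696 + 84.456
qu = 516.29 kPa


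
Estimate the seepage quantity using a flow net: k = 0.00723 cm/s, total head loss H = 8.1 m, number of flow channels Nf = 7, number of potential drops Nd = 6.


Convert k to m/s for unit consistency with H:
k = 0.00723 cm/s = 0.00723 / 100 m/s = 7.23e-05 m/s
Using q = k * H * Nf / Nd
Nf / Nd = 7 / 6 = 1.1667
q = 7.23e-05 * 8.1 * 1.1667
q = 0.0006832 m^3/s per m


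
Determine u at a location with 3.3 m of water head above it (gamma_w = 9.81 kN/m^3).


Using u = gamma_w * h_w
u = 9.81 * 3.3
u = 32.37 kPa


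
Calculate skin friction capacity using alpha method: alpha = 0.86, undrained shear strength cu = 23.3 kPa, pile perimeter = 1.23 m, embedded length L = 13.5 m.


Result: 332.73 kN

Derivation:
Using Qs = alpha * cu * perimeter * L
Qs = 0.86 * 23.3 * 1.23 * 13.5
Qs = 332.73 kN


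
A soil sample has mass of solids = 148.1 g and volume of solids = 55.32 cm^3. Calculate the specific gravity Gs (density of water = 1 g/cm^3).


Using Gs = m_s / (V_s * rho_w)
Since rho_w = 1 g/cm^3:
Gs = 148.1 / 55.32
Gs = 2.677


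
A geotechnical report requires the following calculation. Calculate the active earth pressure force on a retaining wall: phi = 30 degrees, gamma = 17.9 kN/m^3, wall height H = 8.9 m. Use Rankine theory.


Result: 236.31 kN/m

Derivation:
Compute active earth pressure coefficient:
Ka = tan^2(45 - phi/2) = tan^2(30.0) = 0.333333
Compute active force:
Pa = 0.5 * Ka * gamma * H^2
Pa = 0.5 * 0.333333 * 17.9 * 8.9^2
Pa = 236.31 kN/m


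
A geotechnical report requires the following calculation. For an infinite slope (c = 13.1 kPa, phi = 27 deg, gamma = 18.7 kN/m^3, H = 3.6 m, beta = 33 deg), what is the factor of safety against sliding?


Using Fs = c / (gamma*H*sin(beta)*cos(beta)) + tan(phi)/tan(beta)
Cohesion contribution = 13.1 / (18.7*3.6*sin(33)*cos(33))
Cohesion contribution = 0.426017
Friction contribution = tan(27)/tan(33) = 0.7846
Fs = 0.426017 + 0.7846
Fs = 1.211


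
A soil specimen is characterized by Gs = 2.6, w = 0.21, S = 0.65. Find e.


Using the relation e = Gs * w / S
e = 2.6 * 0.21 / 0.65
e = 0.84


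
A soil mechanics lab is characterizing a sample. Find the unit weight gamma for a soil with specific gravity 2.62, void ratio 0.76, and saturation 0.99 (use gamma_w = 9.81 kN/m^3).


Result: 18.797 kN/m^3

Derivation:
Using gamma = gamma_w * (Gs + S*e) / (1 + e)
Numerator: Gs + S*e = 2.62 + 0.99*0.76 = 3.3724
Denominator: 1 + e = 1 + 0.76 = 1.76
gamma = 9.81 * 3.3724 / 1.76
gamma = 18.797 kN/m^3


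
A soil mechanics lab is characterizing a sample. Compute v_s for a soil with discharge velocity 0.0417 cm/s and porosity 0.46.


Using v_s = v_d / n
v_s = 0.0417 / 0.46
v_s = 0.09065 cm/s


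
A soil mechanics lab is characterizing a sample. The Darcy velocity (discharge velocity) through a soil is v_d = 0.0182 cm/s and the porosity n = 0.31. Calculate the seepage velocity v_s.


Result: 0.05871 cm/s

Derivation:
Using v_s = v_d / n
v_s = 0.0182 / 0.31
v_s = 0.05871 cm/s


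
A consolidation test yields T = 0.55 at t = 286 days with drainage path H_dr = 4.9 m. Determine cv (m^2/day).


Using cv = T * H_dr^2 / t
H_dr^2 = 4.9^2 = 24.01
cv = 0.55 * 24.01 / 286
cv = 0.04617 m^2/day


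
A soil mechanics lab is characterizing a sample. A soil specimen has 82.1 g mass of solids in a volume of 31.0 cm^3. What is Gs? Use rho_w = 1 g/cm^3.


Using Gs = m_s / (V_s * rho_w)
Since rho_w = 1 g/cm^3:
Gs = 82.1 / 31.0
Gs = 2.648


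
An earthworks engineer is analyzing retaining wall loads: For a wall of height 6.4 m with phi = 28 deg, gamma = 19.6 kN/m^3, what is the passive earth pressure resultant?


Result: 1111.83 kN/m

Derivation:
Compute passive earth pressure coefficient:
Kp = tan^2(45 + phi/2) = tan^2(59.0) = 2.769826
Compute passive force:
Pp = 0.5 * Kp * gamma * H^2
Pp = 0.5 * 2.769826 * 19.6 * 6.4^2
Pp = 1111.83 kN/m


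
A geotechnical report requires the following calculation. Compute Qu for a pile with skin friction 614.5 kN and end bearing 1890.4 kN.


Using Qu = Qf + Qb
Qu = 614.5 + 1890.4
Qu = 2504.9 kN


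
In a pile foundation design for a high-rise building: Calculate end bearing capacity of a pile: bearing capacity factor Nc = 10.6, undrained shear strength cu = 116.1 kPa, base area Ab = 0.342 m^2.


Using Qb = Nc * cu * Ab
Qb = 10.6 * 116.1 * 0.342
Qb = 420.89 kN


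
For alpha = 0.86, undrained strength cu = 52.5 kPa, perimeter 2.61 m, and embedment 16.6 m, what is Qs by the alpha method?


Using Qs = alpha * cu * perimeter * L
Qs = 0.86 * 52.5 * 2.61 * 16.6
Qs = 1956.17 kN


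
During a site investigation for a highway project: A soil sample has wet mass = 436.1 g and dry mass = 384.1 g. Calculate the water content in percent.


Using w = (m_wet - m_dry) / m_dry * 100
m_wet - m_dry = 436.1 - 384.1 = 52.0 g
w = 52.0 / 384.1 * 100
w = 13.54 %


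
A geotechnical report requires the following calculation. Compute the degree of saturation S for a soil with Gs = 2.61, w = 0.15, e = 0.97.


Using S = Gs * w / e
S = 2.61 * 0.15 / 0.97
S = 0.4036


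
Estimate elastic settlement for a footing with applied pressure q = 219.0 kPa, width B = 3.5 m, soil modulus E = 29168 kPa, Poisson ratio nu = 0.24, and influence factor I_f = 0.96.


Using Se = q * B * (1 - nu^2) * I_f / E
1 - nu^2 = 1 - 0.24^2 = 0.9424
Se = 219.0 * 3.5 * 0.9424 * 0.96 / 29168
Se = 0.023775 m
Convert to mm: Se = 0.023775 * 1000 = 23.775 mm


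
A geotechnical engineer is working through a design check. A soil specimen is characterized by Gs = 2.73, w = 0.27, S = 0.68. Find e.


Using the relation e = Gs * w / S
e = 2.73 * 0.27 / 0.68
e = 1.084


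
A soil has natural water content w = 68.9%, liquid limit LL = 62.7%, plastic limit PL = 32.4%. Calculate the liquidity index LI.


First compute the plasticity index:
PI = LL - PL = 62.7 - 32.4 = 30.3
Then compute the liquidity index:
LI = (w - PL) / PI
LI = (68.9 - 32.4) / 30.3
LI = 1.205


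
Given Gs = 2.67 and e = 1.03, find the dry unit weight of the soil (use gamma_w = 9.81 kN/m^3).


Result: 12.903 kN/m^3

Derivation:
Using gamma_d = Gs * gamma_w / (1 + e)
gamma_d = 2.67 * 9.81 / (1 + 1.03)
gamma_d = 2.67 * 9.81 / 2.03
gamma_d = 12.903 kN/m^3


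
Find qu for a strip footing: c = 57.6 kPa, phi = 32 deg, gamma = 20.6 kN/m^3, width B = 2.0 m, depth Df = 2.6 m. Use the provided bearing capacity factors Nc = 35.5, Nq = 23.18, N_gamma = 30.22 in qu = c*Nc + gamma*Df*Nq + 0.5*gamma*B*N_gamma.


Compute qu = c*Nc + gamma*Df*Nq + 0.5*gamma*B*N_gamma
Term 1: 57.6 * 35.5 = 2044.8
Term 2: 20.6 * 2.6 * 23.18 = 1241.5208
Term 3: 0.5 * 20.6 * 2.0 * 30.22 = 622.532
qu = 2044.8 + 1241.5208 + 622.532
qu = 3908.85 kPa


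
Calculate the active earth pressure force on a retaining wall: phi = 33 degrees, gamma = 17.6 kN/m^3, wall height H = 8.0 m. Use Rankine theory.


Compute active earth pressure coefficient:
Ka = tan^2(45 - phi/2) = tan^2(28.5) = 0.294801
Compute active force:
Pa = 0.5 * Ka * gamma * H^2
Pa = 0.5 * 0.294801 * 17.6 * 8.0^2
Pa = 166.03 kN/m


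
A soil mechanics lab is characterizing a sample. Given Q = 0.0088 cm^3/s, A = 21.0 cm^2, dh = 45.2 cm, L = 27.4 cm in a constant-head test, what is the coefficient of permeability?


Compute hydraulic gradient:
i = dh / L = 45.2 / 27.4 = 1.64964
Then apply Darcy's law:
k = Q / (A * i)
k = 0.0088 / (21.0 * 1.64964)
k = 0.0088 / 34.6423
k = 0.000254 cm/s


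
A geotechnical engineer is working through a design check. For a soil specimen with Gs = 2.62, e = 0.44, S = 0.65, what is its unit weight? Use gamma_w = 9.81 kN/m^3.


Result: 19.797 kN/m^3

Derivation:
Using gamma = gamma_w * (Gs + S*e) / (1 + e)
Numerator: Gs + S*e = 2.62 + 0.65*0.44 = 2.906
Denominator: 1 + e = 1 + 0.44 = 1.44
gamma = 9.81 * 2.906 / 1.44
gamma = 19.797 kN/m^3


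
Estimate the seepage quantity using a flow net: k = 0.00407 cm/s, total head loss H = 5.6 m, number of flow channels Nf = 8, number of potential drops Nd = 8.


Convert k to m/s for unit consistency with H:
k = 0.00407 cm/s = 0.00407 / 100 m/s = 4.07e-05 m/s
Using q = k * H * Nf / Nd
Nf / Nd = 8 / 8 = 1.0
q = 4.07e-05 * 5.6 * 1.0
q = 0.0002279 m^3/s per m


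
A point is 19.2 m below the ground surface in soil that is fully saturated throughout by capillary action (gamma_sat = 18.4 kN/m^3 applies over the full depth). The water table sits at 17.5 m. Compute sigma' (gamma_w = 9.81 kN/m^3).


Total stress = gamma_sat * depth
sigma = 18.4 * 19.2 = 353.28 kPa
Pore water pressure u = gamma_w * (depth - d_wt)
u = 9.81 * (19.2 - 17.5) = 16.677 kPa
Effective stress = sigma - u
sigma' = 353.28 - 16.677 = 336.6 kPa


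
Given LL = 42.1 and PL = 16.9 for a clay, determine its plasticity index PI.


Using PI = LL - PL
PI = 42.1 - 16.9
PI = 25.2


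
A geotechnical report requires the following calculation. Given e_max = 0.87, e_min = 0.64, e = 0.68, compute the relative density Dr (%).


Using Dr = (e_max - e) / (e_max - e_min) * 100
e_max - e = 0.87 - 0.68 = 0.19
e_max - e_min = 0.87 - 0.64 = 0.23
Dr = 0.19 / 0.23 * 100
Dr = 82.61 %


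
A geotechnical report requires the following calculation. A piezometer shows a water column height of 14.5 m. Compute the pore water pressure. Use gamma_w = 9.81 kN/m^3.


Result: 142.25 kPa

Derivation:
Using u = gamma_w * h_w
u = 9.81 * 14.5
u = 142.25 kPa


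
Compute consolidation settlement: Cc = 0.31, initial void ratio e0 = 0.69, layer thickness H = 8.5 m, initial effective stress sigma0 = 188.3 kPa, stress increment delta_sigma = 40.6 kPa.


Result: 0.1322 m

Derivation:
Using Sc = Cc * H / (1 + e0) * log10((sigma0 + delta_sigma) / sigma0)
Stress ratio = (188.3 + 40.6) / 188.3 = 1.21561
log10(1.21561) = 0.0847955
Cc * H / (1 + e0) = 0.31 * 8.5 / (1 + 0.69) = 1.55917
Sc = 1.55917 * 0.0847955
Sc = 0.1322 m


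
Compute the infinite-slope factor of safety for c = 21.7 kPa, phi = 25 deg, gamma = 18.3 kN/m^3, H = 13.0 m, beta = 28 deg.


Using Fs = c / (gamma*H*sin(beta)*cos(beta)) + tan(phi)/tan(beta)
Cohesion contribution = 21.7 / (18.3*13.0*sin(28)*cos(28))
Cohesion contribution = 0.22005
Friction contribution = tan(25)/tan(28) = 0.876997
Fs = 0.22005 + 0.876997
Fs = 1.097


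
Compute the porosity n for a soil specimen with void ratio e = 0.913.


Result: 0.4773

Derivation:
Using the relation n = e / (1 + e)
n = 0.913 / (1 + 0.913)
n = 0.913 / 1.913
n = 0.4773


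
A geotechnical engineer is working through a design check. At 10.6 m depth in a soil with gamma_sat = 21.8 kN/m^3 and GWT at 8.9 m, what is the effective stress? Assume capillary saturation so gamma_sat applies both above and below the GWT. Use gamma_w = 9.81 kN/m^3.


Total stress = gamma_sat * depth
sigma = 21.8 * 10.6 = 231.08 kPa
Pore water pressure u = gamma_w * (depth - d_wt)
u = 9.81 * (10.6 - 8.9) = 16.677 kPa
Effective stress = sigma - u
sigma' = 231.08 - 16.677 = 214.4 kPa


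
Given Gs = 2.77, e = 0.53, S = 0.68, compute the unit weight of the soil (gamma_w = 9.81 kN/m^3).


Result: 20.071 kN/m^3

Derivation:
Using gamma = gamma_w * (Gs + S*e) / (1 + e)
Numerator: Gs + S*e = 2.77 + 0.68*0.53 = 3.1304
Denominator: 1 + e = 1 + 0.53 = 1.53
gamma = 9.81 * 3.1304 / 1.53
gamma = 20.071 kN/m^3


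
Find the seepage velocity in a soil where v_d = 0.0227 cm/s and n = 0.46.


Result: 0.04935 cm/s

Derivation:
Using v_s = v_d / n
v_s = 0.0227 / 0.46
v_s = 0.04935 cm/s


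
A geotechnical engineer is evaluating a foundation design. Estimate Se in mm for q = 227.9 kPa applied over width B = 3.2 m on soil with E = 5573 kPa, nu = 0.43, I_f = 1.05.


Result: 111.997 mm

Derivation:
Using Se = q * B * (1 - nu^2) * I_f / E
1 - nu^2 = 1 - 0.43^2 = 0.8151
Se = 227.9 * 3.2 * 0.8151 * 1.05 / 5573
Se = 0.111997 m
Convert to mm: Se = 0.111997 * 1000 = 111.997 mm


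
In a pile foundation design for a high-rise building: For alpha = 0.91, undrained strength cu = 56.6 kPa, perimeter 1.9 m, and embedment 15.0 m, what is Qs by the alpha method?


Using Qs = alpha * cu * perimeter * L
Qs = 0.91 * 56.6 * 1.9 * 15.0
Qs = 1467.92 kN


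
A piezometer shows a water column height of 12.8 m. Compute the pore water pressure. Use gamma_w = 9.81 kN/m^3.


Using u = gamma_w * h_w
u = 9.81 * 12.8
u = 125.57 kPa


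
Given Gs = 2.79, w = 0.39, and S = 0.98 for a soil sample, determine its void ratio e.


Using the relation e = Gs * w / S
e = 2.79 * 0.39 / 0.98
e = 1.1103


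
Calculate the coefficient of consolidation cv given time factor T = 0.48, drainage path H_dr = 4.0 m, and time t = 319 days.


Result: 0.02408 m^2/day

Derivation:
Using cv = T * H_dr^2 / t
H_dr^2 = 4.0^2 = 16.0
cv = 0.48 * 16.0 / 319
cv = 0.02408 m^2/day


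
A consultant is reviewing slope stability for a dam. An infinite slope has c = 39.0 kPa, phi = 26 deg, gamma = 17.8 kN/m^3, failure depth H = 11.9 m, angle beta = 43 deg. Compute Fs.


Using Fs = c / (gamma*H*sin(beta)*cos(beta)) + tan(phi)/tan(beta)
Cohesion contribution = 39.0 / (17.8*11.9*sin(43)*cos(43))
Cohesion contribution = 0.369136
Friction contribution = tan(26)/tan(43) = 0.523029
Fs = 0.369136 + 0.523029
Fs = 0.892


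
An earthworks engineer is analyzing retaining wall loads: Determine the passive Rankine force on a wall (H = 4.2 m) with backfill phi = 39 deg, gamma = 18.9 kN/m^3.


Compute passive earth pressure coefficient:
Kp = tan^2(45 + phi/2) = tan^2(64.5) = 4.395495
Compute passive force:
Pp = 0.5 * Kp * gamma * H^2
Pp = 0.5 * 4.395495 * 18.9 * 4.2^2
Pp = 732.72 kN/m


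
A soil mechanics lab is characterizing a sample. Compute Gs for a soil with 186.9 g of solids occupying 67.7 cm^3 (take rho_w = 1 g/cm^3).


Using Gs = m_s / (V_s * rho_w)
Since rho_w = 1 g/cm^3:
Gs = 186.9 / 67.7
Gs = 2.761


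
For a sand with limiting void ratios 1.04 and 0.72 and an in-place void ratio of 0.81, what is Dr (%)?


Result: 71.87 %

Derivation:
Using Dr = (e_max - e) / (e_max - e_min) * 100
e_max - e = 1.04 - 0.81 = 0.23
e_max - e_min = 1.04 - 0.72 = 0.32
Dr = 0.23 / 0.32 * 100
Dr = 71.87 %


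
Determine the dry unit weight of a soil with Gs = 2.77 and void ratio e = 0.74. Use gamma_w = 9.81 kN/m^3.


Using gamma_d = Gs * gamma_w / (1 + e)
gamma_d = 2.77 * 9.81 / (1 + 0.74)
gamma_d = 2.77 * 9.81 / 1.74
gamma_d = 15.617 kN/m^3


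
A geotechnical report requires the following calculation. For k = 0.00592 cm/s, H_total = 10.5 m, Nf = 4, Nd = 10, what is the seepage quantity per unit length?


Convert k to m/s for unit consistency with H:
k = 0.00592 cm/s = 0.00592 / 100 m/s = 5.92e-05 m/s
Using q = k * H * Nf / Nd
Nf / Nd = 4 / 10 = 0.4
q = 5.92e-05 * 10.5 * 0.4
q = 0.0002486 m^3/s per m


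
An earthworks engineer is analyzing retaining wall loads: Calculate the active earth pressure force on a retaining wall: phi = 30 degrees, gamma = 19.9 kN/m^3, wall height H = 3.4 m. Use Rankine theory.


Compute active earth pressure coefficient:
Ka = tan^2(45 - phi/2) = tan^2(30.0) = 0.333333
Compute active force:
Pa = 0.5 * Ka * gamma * H^2
Pa = 0.5 * 0.333333 * 19.9 * 3.4^2
Pa = 38.34 kN/m


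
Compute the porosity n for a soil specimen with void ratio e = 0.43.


Using the relation n = e / (1 + e)
n = 0.43 / (1 + 0.43)
n = 0.43 / 1.43
n = 0.3007


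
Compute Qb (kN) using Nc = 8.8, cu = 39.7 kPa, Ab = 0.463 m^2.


Using Qb = Nc * cu * Ab
Qb = 8.8 * 39.7 * 0.463
Qb = 161.75 kN


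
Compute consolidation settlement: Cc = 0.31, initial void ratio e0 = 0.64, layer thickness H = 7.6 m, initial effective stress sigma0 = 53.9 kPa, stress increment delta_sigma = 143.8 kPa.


Using Sc = Cc * H / (1 + e0) * log10((sigma0 + delta_sigma) / sigma0)
Stress ratio = (53.9 + 143.8) / 53.9 = 3.6679
log10(3.6679) = 0.564418
Cc * H / (1 + e0) = 0.31 * 7.6 / (1 + 0.64) = 1.43659
Sc = 1.43659 * 0.564418
Sc = 0.8108 m


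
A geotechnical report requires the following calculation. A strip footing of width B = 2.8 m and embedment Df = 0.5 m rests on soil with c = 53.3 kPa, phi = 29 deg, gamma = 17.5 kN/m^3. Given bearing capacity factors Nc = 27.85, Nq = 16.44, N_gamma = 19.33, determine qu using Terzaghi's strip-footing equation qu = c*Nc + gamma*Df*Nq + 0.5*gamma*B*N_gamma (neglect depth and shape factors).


Result: 2101.84 kPa

Derivation:
Compute qu = c*Nc + gamma*Df*Nq + 0.5*gamma*B*N_gamma
Term 1: 53.3 * 27.85 = 1484.405
Term 2: 17.5 * 0.5 * 16.44 = 143.85
Term 3: 0.5 * 17.5 * 2.8 * 19.33 = 473.585
qu = 1484.405 + 143.85 + 473.585
qu = 2101.84 kPa


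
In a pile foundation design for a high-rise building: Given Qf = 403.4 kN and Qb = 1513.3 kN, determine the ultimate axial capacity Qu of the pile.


Using Qu = Qf + Qb
Qu = 403.4 + 1513.3
Qu = 1916.7 kN


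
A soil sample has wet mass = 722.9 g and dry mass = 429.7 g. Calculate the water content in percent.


Result: 68.23 %

Derivation:
Using w = (m_wet - m_dry) / m_dry * 100
m_wet - m_dry = 722.9 - 429.7 = 293.2 g
w = 293.2 / 429.7 * 100
w = 68.23 %
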